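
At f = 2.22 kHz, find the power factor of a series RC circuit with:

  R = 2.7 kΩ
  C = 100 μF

Step 1 — Angular frequency: ω = 2π·f = 2π·2220 = 1.395e+04 rad/s.
Step 2 — Component impedances:
  R: Z = R = 2700 Ω
  C: Z = 1/(jωC) = -j/(ω·C) = 0 - j0.7169 Ω
Step 3 — Series combination: Z_total = R + C = 2700 - j0.7169 Ω = 2700∠-0.0° Ω.
Step 4 — Power factor: PF = cos(φ) = Re(Z)/|Z| = 2700/2700 = 1.
Step 5 — Type: Im(Z) = -0.7169 ⇒ leading (phase φ = -0.0°).

PF = 1 (leading, φ = -0.0°)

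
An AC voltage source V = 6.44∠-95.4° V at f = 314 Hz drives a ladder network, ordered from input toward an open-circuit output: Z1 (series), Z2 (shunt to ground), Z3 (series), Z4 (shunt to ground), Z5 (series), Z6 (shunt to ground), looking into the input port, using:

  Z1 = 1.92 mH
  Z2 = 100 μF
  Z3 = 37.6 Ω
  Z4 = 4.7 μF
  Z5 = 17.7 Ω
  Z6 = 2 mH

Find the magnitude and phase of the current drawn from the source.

Step 1 — Angular frequency: ω = 2π·f = 2π·314 = 1973 rad/s.
Step 2 — Component impedances:
  Z1: Z = jωL = j·1973·0.00192 = 0 + j3.788 Ω
  Z2: Z = 1/(jωC) = -j/(ω·C) = 0 - j5.069 Ω
  Z3: Z = R = 37.6 Ω
  Z4: Z = 1/(jωC) = -j/(ω·C) = 0 - j107.8 Ω
  Z5: Z = R = 17.7 Ω
  Z6: Z = jωL = j·1973·0.002 = 0 + j3.946 Ω
Step 3 — Ladder network (open output): work backward from the far end, alternating series and parallel combinations. Z_in = 0.4552 - j1.247 Ω = 1.328∠-69.9° Ω.
Step 4 — Source phasor: V = 6.44∠-95.4° V = -0.6061 - j6.411 V.
Step 5 — Ohm's law: I = V / Z_total = (-0.6061 - j6.411) / (0.4552 - j1.247) = 4.38 - j2.085 A.
Step 6 — Convert to polar: |I| = 4.851 A, ∠I = -25.5°.

I = 4.851∠-25.5° A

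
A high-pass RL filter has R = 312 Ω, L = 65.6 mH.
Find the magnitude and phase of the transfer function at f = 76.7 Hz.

Step 1 — Angular frequency: ω = 2π·76.7 = 481.9 rad/s.
Step 2 — Transfer function: H(jω) = jωL/(R + jωL).
Step 3 — Numerator jωL = j·31.61; denominator R + jωL = 312 + j31.61.
Step 4 — H = 0.01016 + j0.1003.
Step 5 — Magnitude: |H| = 0.1008 (-19.9 dB); phase: φ = 84.2°.

|H| = 0.1008 (-19.9 dB), φ = 84.2°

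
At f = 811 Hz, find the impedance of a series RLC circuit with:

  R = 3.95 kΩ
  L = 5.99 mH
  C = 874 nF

Step 1 — Angular frequency: ω = 2π·f = 2π·811 = 5096 rad/s.
Step 2 — Component impedances:
  R: Z = R = 3950 Ω
  L: Z = jωL = j·5096·0.00599 = 0 + j30.52 Ω
  C: Z = 1/(jωC) = -j/(ω·C) = 0 - j224.5 Ω
Step 3 — Series combination: Z_total = R + L + C = 3950 - j194 Ω = 3955∠-2.8° Ω.

Z = 3950 - j194 Ω = 3955∠-2.8° Ω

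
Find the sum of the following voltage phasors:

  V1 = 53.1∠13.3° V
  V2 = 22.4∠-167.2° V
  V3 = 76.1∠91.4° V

Step 1 — Convert each phasor to rectangular form:
  V1 = 53.1·(cos(13.3°) + j·sin(13.3°)) = 51.68 + j12.22 V
  V2 = 22.4·(cos(-167.2°) + j·sin(-167.2°)) = -21.84 - j4.963 V
  V3 = 76.1·(cos(91.4°) + j·sin(91.4°)) = -1.859 + j76.08 V
Step 2 — Sum components: V_total = 27.97 + j83.33 V.
Step 3 — Convert to polar: |V_total| = 87.9 V, ∠V_total = 71.4°.

V_total = 87.9∠71.4° V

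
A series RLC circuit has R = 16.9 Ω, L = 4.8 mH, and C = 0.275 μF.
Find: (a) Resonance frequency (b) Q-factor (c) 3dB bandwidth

Step 1 — Resonance condition Im(Z)=0 gives ω₀ = 1/√(LC).
Step 2 — ω₀ = 1/√(0.0048·2.75e-07) = 2.752e+04 rad/s.
Step 3 — f₀ = ω₀/(2π) = 4381 Hz.
Step 4 — Series Q: Q = ω₀L/R = 2.752e+04·0.0048/16.9 = 7.817.
Step 5 — 3dB bandwidth: Δω = ω₀/Q = 3521 rad/s; BW = Δω/(2π) = 560.4 Hz.

(a) f₀ = 4381 Hz  (b) Q = 7.817  (c) BW = 560.4 Hz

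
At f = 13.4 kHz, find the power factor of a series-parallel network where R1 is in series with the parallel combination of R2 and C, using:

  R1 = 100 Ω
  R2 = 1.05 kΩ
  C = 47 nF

Step 1 — Angular frequency: ω = 2π·f = 2π·1.34e+04 = 8.419e+04 rad/s.
Step 2 — Component impedances:
  R1: Z = R = 100 Ω
  R2: Z = R = 1050 Ω
  C: Z = 1/(jωC) = -j/(ω·C) = 0 - j252.7 Ω
Step 3 — Parallel branch: R2 || C = 1/(1/R2 + 1/C) = 57.49 - j238.9 Ω.
Step 4 — Series with R1: Z_total = R1 + (R2 || C) = 157.5 - j238.9 Ω = 286.1∠-56.6° Ω.
Step 5 — Power factor: PF = cos(φ) = Re(Z)/|Z| = 157.49/286.12 = 0.5504.
Step 6 — Type: Im(Z) = -238.9 ⇒ leading (phase φ = -56.6°).

PF = 0.5504 (leading, φ = -56.6°)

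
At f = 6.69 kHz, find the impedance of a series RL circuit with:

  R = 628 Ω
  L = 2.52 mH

Step 1 — Angular frequency: ω = 2π·f = 2π·6690 = 4.203e+04 rad/s.
Step 2 — Component impedances:
  R: Z = R = 628 Ω
  L: Z = jωL = j·4.203e+04·0.00252 = 0 + j105.9 Ω
Step 3 — Series combination: Z_total = R + L = 628 + j105.9 Ω = 636.9∠9.6° Ω.

Z = 628 + j105.9 Ω = 636.9∠9.6° Ω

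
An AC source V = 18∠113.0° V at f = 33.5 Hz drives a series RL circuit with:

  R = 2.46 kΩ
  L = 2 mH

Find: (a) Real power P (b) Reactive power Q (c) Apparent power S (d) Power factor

Step 1 — Angular frequency: ω = 2π·f = 2π·33.5 = 210.5 rad/s.
Step 2 — Component impedances:
  R: Z = R = 2460 Ω
  L: Z = jωL = j·210.5·0.002 = 0 + j0.421 Ω
Step 3 — Series combination: Z_total = R + L = 2460 + j0.421 Ω = 2460∠0.0° Ω.
Step 4 — Source phasor: V = 18∠113.0° V = -7.033 + j16.57 V.
Step 5 — Current: I = V / Z = -0.002858 + j0.006736 A = 0.007317∠113.0° A.
Step 6 — Complex power: S = V·I* = 0.1317 + j2.254e-05 VA.
Step 7 — Real power: P = Re(S) = 0.1317 W.
Step 8 — Reactive power: Q = Im(S) = 2.254e-05 VAR.
Step 9 — Apparent power: |S| = 0.1317 VA.
Step 10 — Power factor: PF = P/|S| = 1 (lagging).

(a) P = 0.1317 W  (b) Q = 2.254e-05 VAR  (c) S = 0.1317 VA  (d) PF = 1 (lagging)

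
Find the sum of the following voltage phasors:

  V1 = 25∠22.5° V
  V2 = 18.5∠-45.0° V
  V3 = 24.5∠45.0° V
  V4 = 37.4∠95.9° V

Step 1 — Convert each phasor to rectangular form:
  V1 = 25·(cos(22.5°) + j·sin(22.5°)) = 23.1 + j9.567 V
  V2 = 18.5·(cos(-45.0°) + j·sin(-45.0°)) = 13.08 - j13.08 V
  V3 = 24.5·(cos(45.0°) + j·sin(45.0°)) = 17.32 + j17.32 V
  V4 = 37.4·(cos(95.9°) + j·sin(95.9°)) = -3.844 + j37.2 V
Step 2 — Sum components: V_total = 49.66 + j51.01 V.
Step 3 — Convert to polar: |V_total| = 71.19 V, ∠V_total = 45.8°.

V_total = 71.19∠45.8° V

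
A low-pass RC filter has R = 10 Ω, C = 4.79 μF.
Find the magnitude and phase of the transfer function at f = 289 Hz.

Step 1 — Angular frequency: ω = 2π·289 = 1816 rad/s.
Step 2 — Transfer function: H(jω) = 1/(1 + jωRC).
Step 3 — Denominator: 1 + jωRC = 1 + j·1816·10·4.79e-06 = 1 + j0.08698.
Step 4 — H = 0.9925 - j0.08633.
Step 5 — Magnitude: |H| = 0.9962 (-0.0 dB); phase: φ = -5.0°.

|H| = 0.9962 (-0.0 dB), φ = -5.0°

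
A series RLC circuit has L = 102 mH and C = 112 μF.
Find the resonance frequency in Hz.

Step 1 — Resonance condition Im(Z)=0 gives ω₀ = 1/√(LC).
Step 2 — ω₀ = 1/√(0.102·0.000112) = 295.9 rad/s.
Step 3 — f₀ = ω₀/(2π) = 47.09 Hz.

f₀ = 47.09 Hz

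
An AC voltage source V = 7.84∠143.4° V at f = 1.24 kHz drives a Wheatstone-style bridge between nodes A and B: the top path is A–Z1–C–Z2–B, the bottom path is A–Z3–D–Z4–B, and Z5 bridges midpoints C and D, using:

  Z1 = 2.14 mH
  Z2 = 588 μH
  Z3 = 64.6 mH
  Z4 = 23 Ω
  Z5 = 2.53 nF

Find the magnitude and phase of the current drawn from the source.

Step 1 — Angular frequency: ω = 2π·f = 2π·1240 = 7791 rad/s.
Step 2 — Component impedances:
  Z1: Z = jωL = j·7791·0.00214 = 0 + j16.67 Ω
  Z2: Z = jωL = j·7791·0.000588 = 0 + j4.581 Ω
  Z3: Z = jωL = j·7791·0.0646 = 0 + j503.3 Ω
  Z4: Z = R = 23 Ω
  Z5: Z = 1/(jωC) = -j/(ω·C) = 0 - j5.073e+04 Ω
Step 3 — Bridge requires nodal analysis (the Z5 bridge couples midpoints C and D, so the two paths cannot be reduced to a simple series/parallel combination). Setting node B to ground and injecting 1 A at node A, the 3-node admittance system at A, C, D solves to V_A = Z_AB = 0.03753 + j20.4 Ω = 20.4∠89.9° Ω.
Step 4 — Source phasor: V = 7.84∠143.4° V = -6.294 + j4.674 V.
Step 5 — Ohm's law: I = V / Z_total = (-6.294 + j4.674) / (0.03753 + j20.4) = 0.2286 + j0.309 A.
Step 6 — Convert to polar: |I| = 0.3844 A, ∠I = 53.5°.

I = 0.3844∠53.5° A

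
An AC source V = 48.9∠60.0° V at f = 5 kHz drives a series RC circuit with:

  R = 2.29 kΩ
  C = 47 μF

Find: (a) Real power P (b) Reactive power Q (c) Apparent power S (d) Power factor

Step 1 — Angular frequency: ω = 2π·f = 2π·5000 = 3.142e+04 rad/s.
Step 2 — Component impedances:
  R: Z = R = 2290 Ω
  C: Z = 1/(jωC) = -j/(ω·C) = 0 - j0.6773 Ω
Step 3 — Series combination: Z_total = R + C = 2290 - j0.6773 Ω = 2290∠-0.0° Ω.
Step 4 — Source phasor: V = 48.9∠60.0° V = 24.45 + j42.35 V.
Step 5 — Current: I = V / Z = 0.01067 + j0.0185 A = 0.02135∠60.0° A.
Step 6 — Complex power: S = V·I* = 1.044 - j0.0003088 VA.
Step 7 — Real power: P = Re(S) = 1.044 W.
Step 8 — Reactive power: Q = Im(S) = -0.0003088 VAR.
Step 9 — Apparent power: |S| = 1.044 VA.
Step 10 — Power factor: PF = P/|S| = 1 (leading).

(a) P = 1.044 W  (b) Q = -0.0003088 VAR  (c) S = 1.044 VA  (d) PF = 1 (leading)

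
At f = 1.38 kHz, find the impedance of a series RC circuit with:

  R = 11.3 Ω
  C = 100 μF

Step 1 — Angular frequency: ω = 2π·f = 2π·1380 = 8671 rad/s.
Step 2 — Component impedances:
  R: Z = R = 11.3 Ω
  C: Z = 1/(jωC) = -j/(ω·C) = 0 - j1.153 Ω
Step 3 — Series combination: Z_total = R + C = 11.3 - j1.153 Ω = 11.36∠-5.8° Ω.

Z = 11.3 - j1.153 Ω = 11.36∠-5.8° Ω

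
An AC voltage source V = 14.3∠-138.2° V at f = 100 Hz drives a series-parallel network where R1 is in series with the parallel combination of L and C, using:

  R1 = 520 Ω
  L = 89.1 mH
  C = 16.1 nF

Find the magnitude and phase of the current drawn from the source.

Step 1 — Angular frequency: ω = 2π·f = 2π·100 = 628.3 rad/s.
Step 2 — Component impedances:
  R1: Z = R = 520 Ω
  L: Z = jωL = j·628.3·0.0891 = 0 + j55.98 Ω
  C: Z = 1/(jωC) = -j/(ω·C) = 0 - j9.885e+04 Ω
Step 3 — Parallel branch: L || C = 1/(1/L + 1/C) = 0 + j56.01 Ω.
Step 4 — Series with R1: Z_total = R1 + (L || C) = 520 + j56.01 Ω = 523∠6.1° Ω.
Step 5 — Source phasor: V = 14.3∠-138.2° V = -10.66 - j9.531 V.
Step 6 — Ohm's law: I = V / Z_total = (-10.66 - j9.531) / (520 + j56.01) = -0.02222 - j0.01594 A.
Step 7 — Convert to polar: |I| = 0.02734 A, ∠I = -144.3°.

I = 0.02734∠-144.3° A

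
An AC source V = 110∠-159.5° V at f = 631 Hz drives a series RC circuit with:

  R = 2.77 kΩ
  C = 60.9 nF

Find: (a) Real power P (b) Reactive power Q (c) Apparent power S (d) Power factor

Step 1 — Angular frequency: ω = 2π·f = 2π·631 = 3965 rad/s.
Step 2 — Component impedances:
  R: Z = R = 2770 Ω
  C: Z = 1/(jωC) = -j/(ω·C) = 0 - j4142 Ω
Step 3 — Series combination: Z_total = R + C = 2770 - j4142 Ω = 4983∠-56.2° Ω.
Step 4 — Source phasor: V = 110∠-159.5° V = -103 - j38.52 V.
Step 5 — Current: I = V / Z = -0.005069 - j0.02149 A = 0.02208∠-103.3° A.
Step 6 — Complex power: S = V·I* = 1.35 - j2.019 VA.
Step 7 — Real power: P = Re(S) = 1.35 W.
Step 8 — Reactive power: Q = Im(S) = -2.019 VAR.
Step 9 — Apparent power: |S| = 2.428 VA.
Step 10 — Power factor: PF = P/|S| = 0.5559 (leading).

(a) P = 1.35 W  (b) Q = -2.019 VAR  (c) S = 2.428 VA  (d) PF = 0.5559 (leading)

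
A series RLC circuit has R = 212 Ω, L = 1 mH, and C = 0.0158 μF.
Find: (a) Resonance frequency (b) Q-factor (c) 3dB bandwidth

Step 1 — Resonance: ω₀ = 1/√(LC) = 1/√(0.001·1.58e-08) = 2.516e+05 rad/s.
Step 2 — f₀ = ω₀/(2π) = 4.004e+04 Hz.
Step 3 — Series Q: Q = ω₀L/R = 2.516e+05·0.001/212 = 1.187.
Step 4 — Bandwidth: Δω = ω₀/Q = 2.12e+05 rad/s; BW = Δω/(2π) = 3.374e+04 Hz.

(a) f₀ = 4.004e+04 Hz  (b) Q = 1.187  (c) BW = 3.374e+04 Hz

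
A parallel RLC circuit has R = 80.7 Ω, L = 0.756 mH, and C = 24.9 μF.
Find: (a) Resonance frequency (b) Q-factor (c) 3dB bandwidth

Step 1 — Resonance: ω₀ = 1/√(LC) = 1/√(0.000756·2.49e-05) = 7289 rad/s.
Step 2 — f₀ = ω₀/(2π) = 1160 Hz.
Step 3 — Parallel Q: Q = R/(ω₀L) = 80.7/(7289·0.000756) = 14.65.
Step 4 — Bandwidth: Δω = ω₀/Q = 497.7 rad/s; BW = Δω/(2π) = 79.2 Hz.

(a) f₀ = 1160 Hz  (b) Q = 14.65  (c) BW = 79.2 Hz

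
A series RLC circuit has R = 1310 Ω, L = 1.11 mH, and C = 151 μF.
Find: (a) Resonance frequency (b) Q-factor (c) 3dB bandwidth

Step 1 — Resonance: ω₀ = 1/√(LC) = 1/√(0.00111·0.000151) = 2443 rad/s.
Step 2 — f₀ = ω₀/(2π) = 388.7 Hz.
Step 3 — Series Q: Q = ω₀L/R = 2443·0.00111/1310 = 0.00207.
Step 4 — Bandwidth: Δω = ω₀/Q = 1.18e+06 rad/s; BW = Δω/(2π) = 1.878e+05 Hz.

(a) f₀ = 388.7 Hz  (b) Q = 0.00207  (c) BW = 1.878e+05 Hz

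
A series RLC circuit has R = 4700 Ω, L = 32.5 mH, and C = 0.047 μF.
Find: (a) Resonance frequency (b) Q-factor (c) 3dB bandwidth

Step 1 — Resonance condition Im(Z)=0 gives ω₀ = 1/√(LC).
Step 2 — ω₀ = 1/√(0.0325·4.7e-08) = 2.559e+04 rad/s.
Step 3 — f₀ = ω₀/(2π) = 4072 Hz.
Step 4 — Series Q: Q = ω₀L/R = 2.559e+04·0.0325/4700 = 0.1769.
Step 5 — 3dB bandwidth: Δω = ω₀/Q = 1.446e+05 rad/s; BW = Δω/(2π) = 2.302e+04 Hz.

(a) f₀ = 4072 Hz  (b) Q = 0.1769  (c) BW = 2.302e+04 Hz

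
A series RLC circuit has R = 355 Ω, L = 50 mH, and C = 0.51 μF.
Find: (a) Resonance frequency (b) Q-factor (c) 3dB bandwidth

Step 1 — Resonance: ω₀ = 1/√(LC) = 1/√(0.05·5.1e-07) = 6262 rad/s.
Step 2 — f₀ = ω₀/(2π) = 996.7 Hz.
Step 3 — Series Q: Q = ω₀L/R = 6262·0.05/355 = 0.882.
Step 4 — Bandwidth: Δω = ω₀/Q = 7100 rad/s; BW = Δω/(2π) = 1130 Hz.

(a) f₀ = 996.7 Hz  (b) Q = 0.882  (c) BW = 1130 Hz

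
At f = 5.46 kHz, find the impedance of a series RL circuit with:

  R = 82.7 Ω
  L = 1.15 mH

Step 1 — Angular frequency: ω = 2π·f = 2π·5460 = 3.431e+04 rad/s.
Step 2 — Component impedances:
  R: Z = R = 82.7 Ω
  L: Z = jωL = j·3.431e+04·0.00115 = 0 + j39.45 Ω
Step 3 — Series combination: Z_total = R + L = 82.7 + j39.45 Ω = 91.63∠25.5° Ω.

Z = 82.7 + j39.45 Ω = 91.63∠25.5° Ω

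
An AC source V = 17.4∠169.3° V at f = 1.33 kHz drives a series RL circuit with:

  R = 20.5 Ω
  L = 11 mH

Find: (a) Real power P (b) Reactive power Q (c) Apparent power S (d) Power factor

Step 1 — Angular frequency: ω = 2π·f = 2π·1330 = 8357 rad/s.
Step 2 — Component impedances:
  R: Z = R = 20.5 Ω
  L: Z = jωL = j·8357·0.011 = 0 + j91.92 Ω
Step 3 — Series combination: Z_total = R + L = 20.5 + j91.92 Ω = 94.18∠77.4° Ω.
Step 4 — Source phasor: V = 17.4∠169.3° V = -17.1 + j3.231 V.
Step 5 — Current: I = V / Z = -0.006035 + j0.1847 A = 0.1848∠91.9° A.
Step 6 — Complex power: S = V·I* = 0.6997 + j3.138 VA.
Step 7 — Real power: P = Re(S) = 0.6997 W.
Step 8 — Reactive power: Q = Im(S) = 3.138 VAR.
Step 9 — Apparent power: |S| = 3.215 VA.
Step 10 — Power factor: PF = P/|S| = 0.2177 (lagging).

(a) P = 0.6997 W  (b) Q = 3.138 VAR  (c) S = 3.215 VA  (d) PF = 0.2177 (lagging)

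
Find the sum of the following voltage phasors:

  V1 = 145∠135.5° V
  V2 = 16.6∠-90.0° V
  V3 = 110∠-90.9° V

Step 1 — Convert each phasor to rectangular form:
  V1 = 145·(cos(135.5°) + j·sin(135.5°)) = -103.4 + j101.6 V
  V2 = 16.6·(cos(-90.0°) + j·sin(-90.0°)) = 0 - j16.6 V
  V3 = 110·(cos(-90.9°) + j·sin(-90.9°)) = -1.728 - j110 V
Step 2 — Sum components: V_total = -105.1 - j24.95 V.
Step 3 — Convert to polar: |V_total| = 108.1 V, ∠V_total = -166.6°.

V_total = 108.1∠-166.6° V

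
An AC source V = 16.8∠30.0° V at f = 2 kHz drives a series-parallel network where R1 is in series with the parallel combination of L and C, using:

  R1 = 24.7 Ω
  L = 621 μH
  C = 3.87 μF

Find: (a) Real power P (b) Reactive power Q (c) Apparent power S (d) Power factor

Step 1 — Angular frequency: ω = 2π·f = 2π·2000 = 1.257e+04 rad/s.
Step 2 — Component impedances:
  R1: Z = R = 24.7 Ω
  L: Z = jωL = j·1.257e+04·0.000621 = 0 + j7.804 Ω
  C: Z = 1/(jωC) = -j/(ω·C) = 0 - j20.56 Ω
Step 3 — Parallel branch: L || C = 1/(1/L + 1/C) = 0 + j12.58 Ω.
Step 4 — Series with R1: Z_total = R1 + (L || C) = 24.7 + j12.58 Ω = 27.72∠27.0° Ω.
Step 5 — Source phasor: V = 16.8∠30.0° V = 14.55 + j8.4 V.
Step 6 — Current: I = V / Z = 0.6053 + j0.03189 A = 0.6061∠3.0° A.
Step 7 — Complex power: S = V·I* = 9.074 + j4.62 VA.
Step 8 — Real power: P = Re(S) = 9.074 W.
Step 9 — Reactive power: Q = Im(S) = 4.62 VAR.
Step 10 — Apparent power: |S| = 10.18 VA.
Step 11 — Power factor: PF = P/|S| = 0.8911 (lagging).

(a) P = 9.074 W  (b) Q = 4.62 VAR  (c) S = 10.18 VA  (d) PF = 0.8911 (lagging)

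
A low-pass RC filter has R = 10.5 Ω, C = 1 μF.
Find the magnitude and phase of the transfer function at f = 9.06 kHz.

Step 1 — Angular frequency: ω = 2π·9060 = 5.693e+04 rad/s.
Step 2 — Transfer function: H(jω) = 1/(1 + jωRC).
Step 3 — Denominator: 1 + jωRC = 1 + j·5.693e+04·10.5·1e-06 = 1 + j0.5977.
Step 4 — H = 0.7368 - j0.4404.
Step 5 — Magnitude: |H| = 0.8584 (-1.3 dB); phase: φ = -30.9°.

|H| = 0.8584 (-1.3 dB), φ = -30.9°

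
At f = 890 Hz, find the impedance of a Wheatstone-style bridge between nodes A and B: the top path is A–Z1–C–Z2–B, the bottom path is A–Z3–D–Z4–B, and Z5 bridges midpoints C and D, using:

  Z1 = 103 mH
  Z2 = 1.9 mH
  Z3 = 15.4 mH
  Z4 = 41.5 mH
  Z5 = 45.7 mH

Step 1 — Angular frequency: ω = 2π·f = 2π·890 = 5592 rad/s.
Step 2 — Component impedances:
  Z1: Z = jωL = j·5592·0.103 = 0 + j576 Ω
  Z2: Z = jωL = j·5592·0.0019 = 0 + j10.62 Ω
  Z3: Z = jωL = j·5592·0.0154 = 0 + j86.12 Ω
  Z4: Z = jωL = j·5592·0.0415 = 0 + j232.1 Ω
  Z5: Z = jωL = j·5592·0.0457 = 0 + j255.6 Ω
Step 3 — Bridge requires nodal analysis (the Z5 bridge couples midpoints C and D, so the two paths cannot be reduced to a simple series/parallel combination). Setting node B to ground and injecting 1 A at node A, the 3-node admittance system at A, C, D solves to V_A = Z_AB = 0 + j156.6 Ω = 156.6∠90.0° Ω.

Z = 0 + j156.6 Ω = 156.6∠90.0° Ω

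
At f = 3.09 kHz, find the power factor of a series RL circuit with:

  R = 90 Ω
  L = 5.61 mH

Step 1 — Angular frequency: ω = 2π·f = 2π·3090 = 1.942e+04 rad/s.
Step 2 — Component impedances:
  R: Z = R = 90 Ω
  L: Z = jωL = j·1.942e+04·0.00561 = 0 + j108.9 Ω
Step 3 — Series combination: Z_total = R + L = 90 + j108.9 Ω = 141.3∠50.4° Ω.
Step 4 — Power factor: PF = cos(φ) = Re(Z)/|Z| = 90/141.29 = 0.637.
Step 5 — Type: Im(Z) = 108.9 ⇒ lagging (phase φ = 50.4°).

PF = 0.637 (lagging, φ = 50.4°)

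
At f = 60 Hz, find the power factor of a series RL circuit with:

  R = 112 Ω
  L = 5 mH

Step 1 — Angular frequency: ω = 2π·f = 2π·60 = 377 rad/s.
Step 2 — Component impedances:
  R: Z = R = 112 Ω
  L: Z = jωL = j·377·0.005 = 0 + j1.885 Ω
Step 3 — Series combination: Z_total = R + L = 112 + j1.885 Ω = 112∠1.0° Ω.
Step 4 — Power factor: PF = cos(φ) = Re(Z)/|Z| = 112/112.016 = 0.9999.
Step 5 — Type: Im(Z) = 1.885 ⇒ lagging (phase φ = 1.0°).

PF = 0.9999 (lagging, φ = 1.0°)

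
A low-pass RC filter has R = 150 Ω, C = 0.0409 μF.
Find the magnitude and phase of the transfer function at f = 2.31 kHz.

Step 1 — Angular frequency: ω = 2π·2310 = 1.451e+04 rad/s.
Step 2 — Transfer function: H(jω) = 1/(1 + jωRC).
Step 3 — Denominator: 1 + jωRC = 1 + j·1.451e+04·150·4.09e-08 = 1 + j0.08904.
Step 4 — H = 0.9921 - j0.08834.
Step 5 — Magnitude: |H| = 0.9961 (-0.0 dB); phase: φ = -5.1°.

|H| = 0.9961 (-0.0 dB), φ = -5.1°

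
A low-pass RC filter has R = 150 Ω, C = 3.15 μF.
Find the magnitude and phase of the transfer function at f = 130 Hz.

Step 1 — Angular frequency: ω = 2π·130 = 816.8 rad/s.
Step 2 — Transfer function: H(jω) = 1/(1 + jωRC).
Step 3 — Denominator: 1 + jωRC = 1 + j·816.8·150·3.15e-06 = 1 + j0.3859.
Step 4 — H = 0.8704 - j0.3359.
Step 5 — Magnitude: |H| = 0.9329 (-0.6 dB); phase: φ = -21.1°.

|H| = 0.9329 (-0.6 dB), φ = -21.1°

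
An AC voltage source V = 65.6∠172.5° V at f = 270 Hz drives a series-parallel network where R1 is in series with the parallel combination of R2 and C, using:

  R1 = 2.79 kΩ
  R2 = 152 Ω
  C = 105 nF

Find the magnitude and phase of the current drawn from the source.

Step 1 — Angular frequency: ω = 2π·f = 2π·270 = 1696 rad/s.
Step 2 — Component impedances:
  R1: Z = R = 2790 Ω
  R2: Z = R = 152 Ω
  C: Z = 1/(jωC) = -j/(ω·C) = 0 - j5614 Ω
Step 3 — Parallel branch: R2 || C = 1/(1/R2 + 1/C) = 151.9 - j4.112 Ω.
Step 4 — Series with R1: Z_total = R1 + (R2 || C) = 2942 - j4.112 Ω = 2942∠-0.1° Ω.
Step 5 — Source phasor: V = 65.6∠172.5° V = -65.04 + j8.563 V.
Step 6 — Ohm's law: I = V / Z_total = (-65.04 + j8.563) / (2942 - j4.112) = -0.02211 + j0.00288 A.
Step 7 — Convert to polar: |I| = 0.0223 A, ∠I = 172.6°.

I = 0.0223∠172.6° A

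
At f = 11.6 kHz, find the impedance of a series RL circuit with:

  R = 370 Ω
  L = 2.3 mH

Step 1 — Angular frequency: ω = 2π·f = 2π·1.16e+04 = 7.288e+04 rad/s.
Step 2 — Component impedances:
  R: Z = R = 370 Ω
  L: Z = jωL = j·7.288e+04·0.0023 = 0 + j167.6 Ω
Step 3 — Series combination: Z_total = R + L = 370 + j167.6 Ω = 406.2∠24.4° Ω.

Z = 370 + j167.6 Ω = 406.2∠24.4° Ω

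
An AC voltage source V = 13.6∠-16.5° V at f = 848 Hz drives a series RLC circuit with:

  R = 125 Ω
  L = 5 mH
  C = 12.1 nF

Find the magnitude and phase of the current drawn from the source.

Step 1 — Angular frequency: ω = 2π·f = 2π·848 = 5328 rad/s.
Step 2 — Component impedances:
  R: Z = R = 125 Ω
  L: Z = jωL = j·5328·0.005 = 0 + j26.64 Ω
  C: Z = 1/(jωC) = -j/(ω·C) = 0 - j1.551e+04 Ω
Step 3 — Series combination: Z_total = R + L + C = 125 - j1.548e+04 Ω = 1.548e+04∠-89.5° Ω.
Step 4 — Source phasor: V = 13.6∠-16.5° V = 13.04 - j3.863 V.
Step 5 — Ohm's law: I = V / Z_total = (13.04 - j3.863) / (125 - j1.548e+04) = 0.0002562 + j0.0008401 A.
Step 6 — Convert to polar: |I| = 0.0008783 A, ∠I = 73.0°.

I = 0.0008783∠73.0° A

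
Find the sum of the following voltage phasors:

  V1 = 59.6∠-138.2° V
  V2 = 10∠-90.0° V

Step 1 — Convert each phasor to rectangular form:
  V1 = 59.6·(cos(-138.2°) + j·sin(-138.2°)) = -44.43 - j39.73 V
  V2 = 10·(cos(-90.0°) + j·sin(-90.0°)) = 0 - j10 V
Step 2 — Sum components: V_total = -44.43 - j49.73 V.
Step 3 — Convert to polar: |V_total| = 66.68 V, ∠V_total = -131.8°.

V_total = 66.68∠-131.8° V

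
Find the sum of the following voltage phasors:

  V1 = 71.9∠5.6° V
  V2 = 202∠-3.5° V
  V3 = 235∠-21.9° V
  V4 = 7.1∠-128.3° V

Step 1 — Convert each phasor to rectangular form:
  V1 = 71.9·(cos(5.6°) + j·sin(5.6°)) = 71.56 + j7.016 V
  V2 = 202·(cos(-3.5°) + j·sin(-3.5°)) = 201.6 - j12.33 V
  V3 = 235·(cos(-21.9°) + j·sin(-21.9°)) = 218 - j87.65 V
  V4 = 7.1·(cos(-128.3°) + j·sin(-128.3°)) = -4.4 - j5.572 V
Step 2 — Sum components: V_total = 486.8 - j98.54 V.
Step 3 — Convert to polar: |V_total| = 496.7 V, ∠V_total = -11.4°.

V_total = 496.7∠-11.4° V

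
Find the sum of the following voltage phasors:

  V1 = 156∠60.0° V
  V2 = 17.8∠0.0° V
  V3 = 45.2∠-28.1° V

Step 1 — Convert each phasor to rectangular form:
  V1 = 156·(cos(60.0°) + j·sin(60.0°)) = 78 + j135.1 V
  V2 = 17.8·(cos(0.0°) + j·sin(0.0°)) = 17.8 V
  V3 = 45.2·(cos(-28.1°) + j·sin(-28.1°)) = 39.87 - j21.29 V
Step 2 — Sum components: V_total = 135.7 + j113.8 V.
Step 3 — Convert to polar: |V_total| = 177.1 V, ∠V_total = 40.0°.

V_total = 177.1∠40.0° V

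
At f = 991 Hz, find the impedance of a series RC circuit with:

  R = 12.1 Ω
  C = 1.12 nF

Step 1 — Angular frequency: ω = 2π·f = 2π·991 = 6227 rad/s.
Step 2 — Component impedances:
  R: Z = R = 12.1 Ω
  C: Z = 1/(jωC) = -j/(ω·C) = 0 - j1.434e+05 Ω
Step 3 — Series combination: Z_total = R + C = 12.1 - j1.434e+05 Ω = 1.434e+05∠-90.0° Ω.

Z = 12.1 - j1.434e+05 Ω = 1.434e+05∠-90.0° Ω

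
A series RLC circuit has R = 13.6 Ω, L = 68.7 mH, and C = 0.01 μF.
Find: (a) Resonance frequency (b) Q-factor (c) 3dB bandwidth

Step 1 — Resonance: ω₀ = 1/√(LC) = 1/√(0.0687·1e-08) = 3.815e+04 rad/s.
Step 2 — f₀ = ω₀/(2π) = 6072 Hz.
Step 3 — Series Q: Q = ω₀L/R = 3.815e+04·0.0687/13.6 = 192.7.
Step 4 — Bandwidth: Δω = ω₀/Q = 198 rad/s; BW = Δω/(2π) = 31.51 Hz.

(a) f₀ = 6072 Hz  (b) Q = 192.7  (c) BW = 31.51 Hz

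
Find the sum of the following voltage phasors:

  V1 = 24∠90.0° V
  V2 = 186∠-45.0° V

Step 1 — Convert each phasor to rectangular form:
  V1 = 24·(cos(90.0°) + j·sin(90.0°)) = 0 + j24 V
  V2 = 186·(cos(-45.0°) + j·sin(-45.0°)) = 131.5 - j131.5 V
Step 2 — Sum components: V_total = 131.5 - j107.5 V.
Step 3 — Convert to polar: |V_total| = 169.9 V, ∠V_total = -39.3°.

V_total = 169.9∠-39.3° V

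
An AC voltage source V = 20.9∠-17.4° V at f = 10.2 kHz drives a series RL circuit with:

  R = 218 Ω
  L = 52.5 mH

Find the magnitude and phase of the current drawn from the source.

Step 1 — Angular frequency: ω = 2π·f = 2π·1.02e+04 = 6.409e+04 rad/s.
Step 2 — Component impedances:
  R: Z = R = 218 Ω
  L: Z = jωL = j·6.409e+04·0.0525 = 0 + j3365 Ω
Step 3 — Series combination: Z_total = R + L = 218 + j3365 Ω = 3372∠86.3° Ω.
Step 4 — Source phasor: V = 20.9∠-17.4° V = 19.94 - j6.25 V.
Step 5 — Ohm's law: I = V / Z_total = (19.94 - j6.25) / (218 + j3365) = -0.001467 - j0.006022 A.
Step 6 — Convert to polar: |I| = 0.006199 A, ∠I = -103.7°.

I = 0.006199∠-103.7° A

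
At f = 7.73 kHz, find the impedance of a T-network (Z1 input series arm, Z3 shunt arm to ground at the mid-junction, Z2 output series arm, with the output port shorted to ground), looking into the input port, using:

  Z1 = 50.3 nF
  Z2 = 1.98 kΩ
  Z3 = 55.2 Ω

Step 1 — Angular frequency: ω = 2π·f = 2π·7730 = 4.857e+04 rad/s.
Step 2 — Component impedances:
  Z1: Z = 1/(jωC) = -j/(ω·C) = 0 - j409.3 Ω
  Z2: Z = R = 1980 Ω
  Z3: Z = R = 55.2 Ω
Step 3 — With the output port shorted to ground, the output series arm Z2 runs from the junction to ground; the shunt arm Z3 also runs from the junction to ground. They appear in parallel: Z3 || Z2 = 53.7 Ω.
Step 4 — Series with input arm Z1: Z_in = Z1 + (Z3 || Z2) = 53.7 - j409.3 Ω = 412.8∠-82.5° Ω.

Z = 53.7 - j409.3 Ω = 412.8∠-82.5° Ω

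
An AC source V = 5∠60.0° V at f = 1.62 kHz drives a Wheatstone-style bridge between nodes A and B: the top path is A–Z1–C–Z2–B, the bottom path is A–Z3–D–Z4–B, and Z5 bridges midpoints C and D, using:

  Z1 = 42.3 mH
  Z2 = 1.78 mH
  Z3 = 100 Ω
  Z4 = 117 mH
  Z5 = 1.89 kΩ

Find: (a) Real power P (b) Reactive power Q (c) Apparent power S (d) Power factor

Step 1 — Angular frequency: ω = 2π·f = 2π·1620 = 1.018e+04 rad/s.
Step 2 — Component impedances:
  Z1: Z = jωL = j·1.018e+04·0.0423 = 0 + j430.6 Ω
  Z2: Z = jωL = j·1.018e+04·0.00178 = 0 + j18.12 Ω
  Z3: Z = R = 100 Ω
  Z4: Z = jωL = j·1.018e+04·0.117 = 0 + j1191 Ω
  Z5: Z = R = 1890 Ω
Step 3 — Bridge requires nodal analysis (the Z5 bridge couples midpoints C and D, so the two paths cannot be reduced to a simple series/parallel combination). Setting node B to ground and injecting 1 A at node A, the 3-node admittance system at A, C, D solves to V_A = Z_AB = 56.88 + j324.6 Ω = 329.6∠80.1° Ω.
Step 4 — Source phasor: V = 5∠60.0° V = 2.5 + j4.33 V.
Step 5 — Current: I = V / Z = 0.01425 - j0.005204 A = 0.01517∠-20.1° A.
Step 6 — Complex power: S = V·I* = 0.01309 + j0.07471 VA.
Step 7 — Real power: P = Re(S) = 0.01309 W.
Step 8 — Reactive power: Q = Im(S) = 0.07471 VAR.
Step 9 — Apparent power: |S| = 0.07585 VA.
Step 10 — Power factor: PF = P/|S| = 0.1726 (lagging).

(a) P = 0.01309 W  (b) Q = 0.07471 VAR  (c) S = 0.07585 VA  (d) PF = 0.1726 (lagging)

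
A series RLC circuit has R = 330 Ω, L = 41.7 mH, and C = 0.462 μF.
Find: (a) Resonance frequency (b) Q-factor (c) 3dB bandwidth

Step 1 — Resonance: ω₀ = 1/√(LC) = 1/√(0.0417·4.62e-07) = 7205 rad/s.
Step 2 — f₀ = ω₀/(2π) = 1147 Hz.
Step 3 — Series Q: Q = ω₀L/R = 7205·0.0417/330 = 0.9104.
Step 4 — Bandwidth: Δω = ω₀/Q = 7914 rad/s; BW = Δω/(2π) = 1259 Hz.

(a) f₀ = 1147 Hz  (b) Q = 0.9104  (c) BW = 1259 Hz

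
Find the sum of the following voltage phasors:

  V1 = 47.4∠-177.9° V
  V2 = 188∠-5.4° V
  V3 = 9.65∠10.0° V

Step 1 — Convert each phasor to rectangular form:
  V1 = 47.4·(cos(-177.9°) + j·sin(-177.9°)) = -47.37 - j1.737 V
  V2 = 188·(cos(-5.4°) + j·sin(-5.4°)) = 187.2 - j17.69 V
  V3 = 9.65·(cos(10.0°) + j·sin(10.0°)) = 9.503 + j1.676 V
Step 2 — Sum components: V_total = 149.3 - j17.75 V.
Step 3 — Convert to polar: |V_total| = 150.4 V, ∠V_total = -6.8°.

V_total = 150.4∠-6.8° V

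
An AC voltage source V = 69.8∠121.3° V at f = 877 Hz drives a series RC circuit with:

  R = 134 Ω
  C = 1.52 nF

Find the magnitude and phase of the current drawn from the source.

Step 1 — Angular frequency: ω = 2π·f = 2π·877 = 5510 rad/s.
Step 2 — Component impedances:
  R: Z = R = 134 Ω
  C: Z = 1/(jωC) = -j/(ω·C) = 0 - j1.194e+05 Ω
Step 3 — Series combination: Z_total = R + C = 134 - j1.194e+05 Ω = 1.194e+05∠-89.9° Ω.
Step 4 — Source phasor: V = 69.8∠121.3° V = -36.26 + j59.64 V.
Step 5 — Ohm's law: I = V / Z_total = (-36.26 + j59.64) / (134 - j1.194e+05) = -0.0004999 - j0.0003032 A.
Step 6 — Convert to polar: |I| = 0.0005846 A, ∠I = -148.8°.

I = 0.0005846∠-148.8° A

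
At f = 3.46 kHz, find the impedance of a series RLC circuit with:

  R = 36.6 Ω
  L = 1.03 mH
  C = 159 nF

Step 1 — Angular frequency: ω = 2π·f = 2π·3460 = 2.174e+04 rad/s.
Step 2 — Component impedances:
  R: Z = R = 36.6 Ω
  L: Z = jωL = j·2.174e+04·0.00103 = 0 + j22.39 Ω
  C: Z = 1/(jωC) = -j/(ω·C) = 0 - j289.3 Ω
Step 3 — Series combination: Z_total = R + L + C = 36.6 - j266.9 Ω = 269.4∠-82.2° Ω.

Z = 36.6 - j266.9 Ω = 269.4∠-82.2° Ω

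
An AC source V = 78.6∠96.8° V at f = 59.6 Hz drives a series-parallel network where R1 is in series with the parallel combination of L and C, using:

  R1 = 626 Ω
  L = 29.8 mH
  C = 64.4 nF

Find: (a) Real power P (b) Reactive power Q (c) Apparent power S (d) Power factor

Step 1 — Angular frequency: ω = 2π·f = 2π·59.6 = 374.5 rad/s.
Step 2 — Component impedances:
  R1: Z = R = 626 Ω
  L: Z = jωL = j·374.5·0.0298 = 0 + j11.16 Ω
  C: Z = 1/(jωC) = -j/(ω·C) = 0 - j4.147e+04 Ω
Step 3 — Parallel branch: L || C = 1/(1/L + 1/C) = 0 + j11.16 Ω.
Step 4 — Series with R1: Z_total = R1 + (L || C) = 626 + j11.16 Ω = 626.1∠1.0° Ω.
Step 5 — Source phasor: V = 78.6∠96.8° V = -9.307 + j78.05 V.
Step 6 — Current: I = V / Z = -0.01264 + j0.1249 A = 0.1255∠95.8° A.
Step 7 — Complex power: S = V·I* = 9.866 + j0.1759 VA.
Step 8 — Real power: P = Re(S) = 9.866 W.
Step 9 — Reactive power: Q = Im(S) = 0.1759 VAR.
Step 10 — Apparent power: |S| = 9.867 VA.
Step 11 — Power factor: PF = P/|S| = 0.9998 (lagging).

(a) P = 9.866 W  (b) Q = 0.1759 VAR  (c) S = 9.867 VA  (d) PF = 0.9998 (lagging)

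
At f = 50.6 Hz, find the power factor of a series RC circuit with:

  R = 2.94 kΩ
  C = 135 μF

Step 1 — Angular frequency: ω = 2π·f = 2π·50.6 = 317.9 rad/s.
Step 2 — Component impedances:
  R: Z = R = 2940 Ω
  C: Z = 1/(jωC) = -j/(ω·C) = 0 - j23.3 Ω
Step 3 — Series combination: Z_total = R + C = 2940 - j23.3 Ω = 2940∠-0.5° Ω.
Step 4 — Power factor: PF = cos(φ) = Re(Z)/|Z| = 2940/2940 = 1.
Step 5 — Type: Im(Z) = -23.3 ⇒ leading (phase φ = -0.5°).

PF = 1 (leading, φ = -0.5°)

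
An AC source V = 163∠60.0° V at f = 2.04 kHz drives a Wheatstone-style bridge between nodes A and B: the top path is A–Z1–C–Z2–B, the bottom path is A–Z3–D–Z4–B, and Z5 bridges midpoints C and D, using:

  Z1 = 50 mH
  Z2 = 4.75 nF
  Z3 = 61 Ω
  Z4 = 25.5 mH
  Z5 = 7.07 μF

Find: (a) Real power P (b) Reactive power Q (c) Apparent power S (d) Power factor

Step 1 — Angular frequency: ω = 2π·f = 2π·2040 = 1.282e+04 rad/s.
Step 2 — Component impedances:
  Z1: Z = jωL = j·1.282e+04·0.05 = 0 + j640.9 Ω
  Z2: Z = 1/(jωC) = -j/(ω·C) = 0 - j1.642e+04 Ω
  Z3: Z = R = 61 Ω
  Z4: Z = jωL = j·1.282e+04·0.0255 = 0 + j326.9 Ω
  Z5: Z = 1/(jωC) = -j/(ω·C) = 0 - j11.03 Ω
Step 3 — Bridge requires nodal analysis (the Z5 bridge couples midpoints C and D, so the two paths cannot be reduced to a simple series/parallel combination). Setting node B to ground and injecting 1 A at node A, the 3-node admittance system at A, C, D solves to V_A = Z_AB = 60.39 + j339.3 Ω = 344.7∠79.9° Ω.
Step 4 — Source phasor: V = 163∠60.0° V = 81.5 + j141.2 V.
Step 5 — Current: I = V / Z = 0.4447 - j0.161 A = 0.4729∠-19.9° A.
Step 6 — Complex power: S = V·I* = 13.51 + j75.89 VA.
Step 7 — Real power: P = Re(S) = 13.51 W.
Step 8 — Reactive power: Q = Im(S) = 75.89 VAR.
Step 9 — Apparent power: |S| = 77.09 VA.
Step 10 — Power factor: PF = P/|S| = 0.1752 (lagging).

(a) P = 13.51 W  (b) Q = 75.89 VAR  (c) S = 77.09 VA  (d) PF = 0.1752 (lagging)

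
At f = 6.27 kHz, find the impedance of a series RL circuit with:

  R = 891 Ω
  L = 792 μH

Step 1 — Angular frequency: ω = 2π·f = 2π·6270 = 3.94e+04 rad/s.
Step 2 — Component impedances:
  R: Z = R = 891 Ω
  L: Z = jωL = j·3.94e+04·0.000792 = 0 + j31.2 Ω
Step 3 — Series combination: Z_total = R + L = 891 + j31.2 Ω = 891.5∠2.0° Ω.

Z = 891 + j31.2 Ω = 891.5∠2.0° Ω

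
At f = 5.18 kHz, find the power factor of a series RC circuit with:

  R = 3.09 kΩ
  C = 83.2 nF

Step 1 — Angular frequency: ω = 2π·f = 2π·5180 = 3.255e+04 rad/s.
Step 2 — Component impedances:
  R: Z = R = 3090 Ω
  C: Z = 1/(jωC) = -j/(ω·C) = 0 - j369.3 Ω
Step 3 — Series combination: Z_total = R + C = 3090 - j369.3 Ω = 3112∠-6.8° Ω.
Step 4 — Power factor: PF = cos(φ) = Re(Z)/|Z| = 3090/3112 = 0.9929.
Step 5 — Type: Im(Z) = -369.3 ⇒ leading (phase φ = -6.8°).

PF = 0.9929 (leading, φ = -6.8°)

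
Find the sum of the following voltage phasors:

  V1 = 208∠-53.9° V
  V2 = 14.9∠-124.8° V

Step 1 — Convert each phasor to rectangular form:
  V1 = 208·(cos(-53.9°) + j·sin(-53.9°)) = 122.6 - j168.1 V
  V2 = 14.9·(cos(-124.8°) + j·sin(-124.8°)) = -8.504 - j12.24 V
Step 2 — Sum components: V_total = 114 - j180.3 V.
Step 3 — Convert to polar: |V_total| = 213.3 V, ∠V_total = -57.7°.

V_total = 213.3∠-57.7° V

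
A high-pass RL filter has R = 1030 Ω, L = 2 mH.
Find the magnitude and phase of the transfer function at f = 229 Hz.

Step 1 — Angular frequency: ω = 2π·229 = 1439 rad/s.
Step 2 — Transfer function: H(jω) = jωL/(R + jωL).
Step 3 — Numerator jωL = j·2.878; denominator R + jωL = 1030 + j2.878.
Step 4 — H = 7.806e-06 + j0.002794.
Step 5 — Magnitude: |H| = 0.002794 (-51.1 dB); phase: φ = 89.8°.

|H| = 0.002794 (-51.1 dB), φ = 89.8°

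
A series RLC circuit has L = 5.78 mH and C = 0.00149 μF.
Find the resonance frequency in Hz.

Step 1 — Resonance condition Im(Z)=0 gives ω₀ = 1/√(LC).
Step 2 — ω₀ = 1/√(0.00578·1.49e-09) = 3.408e+05 rad/s.
Step 3 — f₀ = ω₀/(2π) = 5.423e+04 Hz.

f₀ = 5.423e+04 Hz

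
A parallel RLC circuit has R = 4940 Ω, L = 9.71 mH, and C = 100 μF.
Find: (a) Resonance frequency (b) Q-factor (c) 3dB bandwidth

Step 1 — Resonance: ω₀ = 1/√(LC) = 1/√(0.00971·0.0001) = 1015 rad/s.
Step 2 — f₀ = ω₀/(2π) = 161.5 Hz.
Step 3 — Parallel Q: Q = R/(ω₀L) = 4940/(1015·0.00971) = 501.3.
Step 4 — Bandwidth: Δω = ω₀/Q = 2.024 rad/s; BW = Δω/(2π) = 0.3222 Hz.

(a) f₀ = 161.5 Hz  (b) Q = 501.3  (c) BW = 0.3222 Hz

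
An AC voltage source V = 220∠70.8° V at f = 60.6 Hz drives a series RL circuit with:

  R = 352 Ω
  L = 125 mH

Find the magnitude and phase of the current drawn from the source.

Step 1 — Angular frequency: ω = 2π·f = 2π·60.6 = 380.8 rad/s.
Step 2 — Component impedances:
  R: Z = R = 352 Ω
  L: Z = jωL = j·380.8·0.125 = 0 + j47.6 Ω
Step 3 — Series combination: Z_total = R + L = 352 + j47.6 Ω = 355.2∠7.7° Ω.
Step 4 — Source phasor: V = 220∠70.8° V = 72.35 + j207.8 V.
Step 5 — Ohm's law: I = V / Z_total = (72.35 + j207.8) / (352 + j47.6) = 0.2802 + j0.5523 A.
Step 6 — Convert to polar: |I| = 0.6194 A, ∠I = 63.1°.

I = 0.6194∠63.1° A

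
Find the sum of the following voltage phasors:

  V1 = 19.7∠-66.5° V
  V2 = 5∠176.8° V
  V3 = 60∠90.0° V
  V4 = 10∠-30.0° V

Step 1 — Convert each phasor to rectangular form:
  V1 = 19.7·(cos(-66.5°) + j·sin(-66.5°)) = 7.855 - j18.07 V
  V2 = 5·(cos(176.8°) + j·sin(176.8°)) = -4.992 + j0.2791 V
  V3 = 60·(cos(90.0°) + j·sin(90.0°)) = 0 + j60 V
  V4 = 10·(cos(-30.0°) + j·sin(-30.0°)) = 8.66 - j5 V
Step 2 — Sum components: V_total = 11.52 + j37.21 V.
Step 3 — Convert to polar: |V_total| = 38.96 V, ∠V_total = 72.8°.

V_total = 38.96∠72.8° V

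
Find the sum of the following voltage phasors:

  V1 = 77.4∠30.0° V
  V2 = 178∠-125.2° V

Step 1 — Convert each phasor to rectangular form:
  V1 = 77.4·(cos(30.0°) + j·sin(30.0°)) = 67.03 + j38.7 V
  V2 = 178·(cos(-125.2°) + j·sin(-125.2°)) = -102.6 - j145.5 V
Step 2 — Sum components: V_total = -35.57 - j106.8 V.
Step 3 — Convert to polar: |V_total| = 112.5 V, ∠V_total = -108.4°.

V_total = 112.5∠-108.4° V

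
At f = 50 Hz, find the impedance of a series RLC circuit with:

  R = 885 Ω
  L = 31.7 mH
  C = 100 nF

Step 1 — Angular frequency: ω = 2π·f = 2π·50 = 314.2 rad/s.
Step 2 — Component impedances:
  R: Z = R = 885 Ω
  L: Z = jωL = j·314.2·0.0317 = 0 + j9.959 Ω
  C: Z = 1/(jωC) = -j/(ω·C) = 0 - j3.183e+04 Ω
Step 3 — Series combination: Z_total = R + L + C = 885 - j3.182e+04 Ω = 3.183e+04∠-88.4° Ω.

Z = 885 - j3.182e+04 Ω = 3.183e+04∠-88.4° Ω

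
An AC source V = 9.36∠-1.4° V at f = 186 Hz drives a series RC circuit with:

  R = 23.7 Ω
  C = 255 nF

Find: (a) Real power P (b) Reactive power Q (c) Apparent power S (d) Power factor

Step 1 — Angular frequency: ω = 2π·f = 2π·186 = 1169 rad/s.
Step 2 — Component impedances:
  R: Z = R = 23.7 Ω
  C: Z = 1/(jωC) = -j/(ω·C) = 0 - j3356 Ω
Step 3 — Series combination: Z_total = R + C = 23.7 - j3356 Ω = 3356∠-89.6° Ω.
Step 4 — Source phasor: V = 9.36∠-1.4° V = 9.357 - j0.2287 V.
Step 5 — Current: I = V / Z = 8.784e-05 + j0.002788 A = 0.002789∠88.2° A.
Step 6 — Complex power: S = V·I* = 0.0001844 - j0.02611 VA.
Step 7 — Real power: P = Re(S) = 0.0001844 W.
Step 8 — Reactive power: Q = Im(S) = -0.02611 VAR.
Step 9 — Apparent power: |S| = 0.02611 VA.
Step 10 — Power factor: PF = P/|S| = 0.007063 (leading).

(a) P = 0.0001844 W  (b) Q = -0.02611 VAR  (c) S = 0.02611 VA  (d) PF = 0.007063 (leading)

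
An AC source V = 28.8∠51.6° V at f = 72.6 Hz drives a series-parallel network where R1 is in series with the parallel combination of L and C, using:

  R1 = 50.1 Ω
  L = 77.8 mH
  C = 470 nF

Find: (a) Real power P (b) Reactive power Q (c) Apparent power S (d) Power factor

Step 1 — Angular frequency: ω = 2π·f = 2π·72.6 = 456.2 rad/s.
Step 2 — Component impedances:
  R1: Z = R = 50.1 Ω
  L: Z = jωL = j·456.2·0.0778 = 0 + j35.49 Ω
  C: Z = 1/(jωC) = -j/(ω·C) = 0 - j4664 Ω
Step 3 — Parallel branch: L || C = 1/(1/L + 1/C) = 0 + j35.76 Ω.
Step 4 — Series with R1: Z_total = R1 + (L || C) = 50.1 + j35.76 Ω = 61.55∠35.5° Ω.
Step 5 — Source phasor: V = 28.8∠51.6° V = 17.89 + j22.57 V.
Step 6 — Current: I = V / Z = 0.4496 + j0.1296 A = 0.4679∠16.1° A.
Step 7 — Complex power: S = V·I* = 10.97 + j7.829 VA.
Step 8 — Real power: P = Re(S) = 10.97 W.
Step 9 — Reactive power: Q = Im(S) = 7.829 VAR.
Step 10 — Apparent power: |S| = 13.48 VA.
Step 11 — Power factor: PF = P/|S| = 0.8139 (lagging).

(a) P = 10.97 W  (b) Q = 7.829 VAR  (c) S = 13.48 VA  (d) PF = 0.8139 (lagging)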